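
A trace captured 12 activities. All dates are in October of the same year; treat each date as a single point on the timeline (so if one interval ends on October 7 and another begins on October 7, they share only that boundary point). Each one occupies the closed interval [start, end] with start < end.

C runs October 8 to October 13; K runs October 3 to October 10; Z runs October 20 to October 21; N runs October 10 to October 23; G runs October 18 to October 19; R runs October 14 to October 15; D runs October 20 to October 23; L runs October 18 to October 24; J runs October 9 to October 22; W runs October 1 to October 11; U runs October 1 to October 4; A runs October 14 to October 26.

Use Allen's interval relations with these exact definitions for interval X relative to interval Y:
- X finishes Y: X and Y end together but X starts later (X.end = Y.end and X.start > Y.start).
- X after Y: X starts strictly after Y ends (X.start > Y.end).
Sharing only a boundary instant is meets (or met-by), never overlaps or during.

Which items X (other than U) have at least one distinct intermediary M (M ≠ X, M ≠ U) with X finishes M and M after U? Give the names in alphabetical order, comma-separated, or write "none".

D

Target U = [October 1, October 4].
Intermediaries M with M after U: A, C, D, G, J, L, N, R, Z.
Via A — items with X finishes A: none.
Via C — items with X finishes C: none.
Via D — items with X finishes D: none.
Via G — items with X finishes G: none.
Via J — items with X finishes J: none.
Via L — items with X finishes L: none.
Via N — items with X finishes N: D.
Via R — items with X finishes R: none.
Via Z — items with X finishes Z: none.
Union: D.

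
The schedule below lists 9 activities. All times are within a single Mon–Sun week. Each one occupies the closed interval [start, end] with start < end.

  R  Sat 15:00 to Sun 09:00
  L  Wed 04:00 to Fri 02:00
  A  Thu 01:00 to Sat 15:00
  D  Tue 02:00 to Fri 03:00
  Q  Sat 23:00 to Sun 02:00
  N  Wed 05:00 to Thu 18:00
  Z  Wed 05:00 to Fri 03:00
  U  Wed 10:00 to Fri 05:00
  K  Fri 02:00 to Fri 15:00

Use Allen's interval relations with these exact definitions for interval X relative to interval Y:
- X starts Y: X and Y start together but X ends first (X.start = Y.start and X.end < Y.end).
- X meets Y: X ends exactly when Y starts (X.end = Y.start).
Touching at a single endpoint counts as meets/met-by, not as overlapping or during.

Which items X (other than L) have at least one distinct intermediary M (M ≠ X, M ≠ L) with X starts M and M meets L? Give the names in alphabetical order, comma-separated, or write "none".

Target L = [Wed 04:00, Fri 02:00].
Intermediaries M with M meets L: none.
Union: none.

none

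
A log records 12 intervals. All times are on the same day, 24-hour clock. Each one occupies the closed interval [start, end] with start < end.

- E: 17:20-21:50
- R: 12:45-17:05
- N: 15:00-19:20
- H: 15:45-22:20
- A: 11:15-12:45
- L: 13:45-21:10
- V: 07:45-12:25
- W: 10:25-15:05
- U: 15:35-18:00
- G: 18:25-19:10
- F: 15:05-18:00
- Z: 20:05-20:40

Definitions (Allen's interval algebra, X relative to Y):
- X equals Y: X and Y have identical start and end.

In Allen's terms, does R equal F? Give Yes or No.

No

R = [12:45, 17:05], F = [15:05, 18:00].
Actual relation of R to F: overlaps.
Asked whether 'equals' holds → No.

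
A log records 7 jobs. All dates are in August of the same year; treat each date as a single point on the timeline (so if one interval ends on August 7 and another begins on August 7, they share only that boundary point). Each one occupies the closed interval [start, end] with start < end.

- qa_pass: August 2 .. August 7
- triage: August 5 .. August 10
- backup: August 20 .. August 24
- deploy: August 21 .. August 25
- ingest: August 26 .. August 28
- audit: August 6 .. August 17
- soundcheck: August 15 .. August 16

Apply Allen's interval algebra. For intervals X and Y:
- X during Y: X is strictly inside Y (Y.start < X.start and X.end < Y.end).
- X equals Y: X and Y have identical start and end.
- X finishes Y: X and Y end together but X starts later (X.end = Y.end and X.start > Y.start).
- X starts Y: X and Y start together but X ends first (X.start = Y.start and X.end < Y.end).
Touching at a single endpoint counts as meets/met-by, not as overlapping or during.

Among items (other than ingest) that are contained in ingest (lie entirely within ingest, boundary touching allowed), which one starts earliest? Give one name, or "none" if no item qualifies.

none

Target ingest = [August 26, August 28].
audit [August 6, August 17] → before → excluded.
backup [August 20, August 24] → before → excluded.
deploy [August 21, August 25] → before → excluded.
qa_pass [August 2, August 7] → before → excluded.
soundcheck [August 15, August 16] → before → excluded.
triage [August 5, August 10] → before → excluded.
No candidates → none.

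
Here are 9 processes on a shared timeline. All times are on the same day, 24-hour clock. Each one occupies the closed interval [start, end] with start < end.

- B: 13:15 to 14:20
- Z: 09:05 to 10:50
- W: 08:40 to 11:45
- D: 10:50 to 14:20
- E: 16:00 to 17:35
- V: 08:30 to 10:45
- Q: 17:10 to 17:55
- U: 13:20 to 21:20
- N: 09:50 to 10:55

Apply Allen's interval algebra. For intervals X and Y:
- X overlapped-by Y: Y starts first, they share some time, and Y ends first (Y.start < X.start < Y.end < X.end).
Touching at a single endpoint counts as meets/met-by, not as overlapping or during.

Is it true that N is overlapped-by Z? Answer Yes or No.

Yes

N = [09:50, 10:55], Z = [09:05, 10:50].
Actual relation of N to Z: overlapped-by.
Asked whether 'overlapped-by' holds → Yes.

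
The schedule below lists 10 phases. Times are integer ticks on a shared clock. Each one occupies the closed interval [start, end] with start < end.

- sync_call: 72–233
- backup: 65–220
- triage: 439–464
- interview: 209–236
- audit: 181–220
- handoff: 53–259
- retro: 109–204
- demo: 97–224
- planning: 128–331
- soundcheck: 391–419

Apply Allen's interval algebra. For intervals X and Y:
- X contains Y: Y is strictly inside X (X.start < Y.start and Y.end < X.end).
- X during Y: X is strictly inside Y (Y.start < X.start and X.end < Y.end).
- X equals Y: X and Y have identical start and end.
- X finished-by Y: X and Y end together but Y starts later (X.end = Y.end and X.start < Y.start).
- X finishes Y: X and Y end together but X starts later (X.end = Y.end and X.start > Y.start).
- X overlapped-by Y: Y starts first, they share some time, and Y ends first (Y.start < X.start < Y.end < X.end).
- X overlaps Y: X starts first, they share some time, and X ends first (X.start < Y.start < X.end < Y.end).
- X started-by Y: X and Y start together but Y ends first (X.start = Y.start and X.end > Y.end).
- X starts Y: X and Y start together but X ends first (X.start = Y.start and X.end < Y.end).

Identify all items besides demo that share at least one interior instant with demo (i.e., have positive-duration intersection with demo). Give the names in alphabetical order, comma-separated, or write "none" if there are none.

audit, backup, handoff, interview, planning, retro, sync_call

Target demo = [97, 224].
audit [181, 220] → during → yes.
backup [65, 220] → overlaps → yes.
handoff [53, 259] → contains → yes.
interview [209, 236] → overlapped-by → yes.
planning [128, 331] → overlapped-by → yes.
retro [109, 204] → during → yes.
soundcheck [391, 419] → after → no.
sync_call [72, 233] → contains → yes.
triage [439, 464] → after → no.
Result: audit, backup, handoff, interview, planning, retro, sync_call.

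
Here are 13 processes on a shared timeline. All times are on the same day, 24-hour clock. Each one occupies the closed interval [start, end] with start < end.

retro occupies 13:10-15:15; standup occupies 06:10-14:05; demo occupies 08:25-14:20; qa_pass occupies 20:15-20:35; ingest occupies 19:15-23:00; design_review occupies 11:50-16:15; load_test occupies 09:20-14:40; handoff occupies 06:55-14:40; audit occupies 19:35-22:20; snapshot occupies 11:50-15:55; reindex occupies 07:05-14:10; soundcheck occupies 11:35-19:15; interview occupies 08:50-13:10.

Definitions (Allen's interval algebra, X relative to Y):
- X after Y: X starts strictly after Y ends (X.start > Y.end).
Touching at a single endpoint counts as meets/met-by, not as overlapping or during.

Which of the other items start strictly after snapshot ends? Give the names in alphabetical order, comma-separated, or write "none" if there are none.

Target snapshot = [11:50, 15:55].
audit [19:35, 22:20] → after → yes.
demo [08:25, 14:20] → overlaps → no.
design_review [11:50, 16:15] → started-by → no.
handoff [06:55, 14:40] → overlaps → no.
ingest [19:15, 23:00] → after → yes.
interview [08:50, 13:10] → overlaps → no.
load_test [09:20, 14:40] → overlaps → no.
qa_pass [20:15, 20:35] → after → yes.
reindex [07:05, 14:10] → overlaps → no.
retro [13:10, 15:15] → during → no.
soundcheck [11:35, 19:15] → contains → no.
standup [06:10, 14:05] → overlaps → no.
Result: audit, ingest, qa_pass.

audit, ingest, qa_pass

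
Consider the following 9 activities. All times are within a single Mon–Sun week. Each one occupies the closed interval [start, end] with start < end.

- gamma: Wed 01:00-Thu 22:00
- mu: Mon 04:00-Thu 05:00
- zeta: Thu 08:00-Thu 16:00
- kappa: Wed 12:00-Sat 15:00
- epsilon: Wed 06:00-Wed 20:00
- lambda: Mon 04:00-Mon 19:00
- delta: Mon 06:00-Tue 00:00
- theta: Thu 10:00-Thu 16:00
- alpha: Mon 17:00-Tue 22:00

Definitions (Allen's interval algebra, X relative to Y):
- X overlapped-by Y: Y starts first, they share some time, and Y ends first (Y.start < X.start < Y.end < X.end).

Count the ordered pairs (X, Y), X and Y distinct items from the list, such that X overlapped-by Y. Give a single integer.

Checking all 72 ordered pairs for relation 'overlapped-by'; matching pairs in alphabetical order:
(alpha, delta): alpha overlapped-by delta ✓
(alpha, lambda): alpha overlapped-by lambda ✓
(delta, lambda): delta overlapped-by lambda ✓
(gamma, mu): gamma overlapped-by mu ✓
(kappa, epsilon): kappa overlapped-by epsilon ✓
(kappa, gamma): kappa overlapped-by gamma ✓
(kappa, mu): kappa overlapped-by mu ✓
Count: 7.

7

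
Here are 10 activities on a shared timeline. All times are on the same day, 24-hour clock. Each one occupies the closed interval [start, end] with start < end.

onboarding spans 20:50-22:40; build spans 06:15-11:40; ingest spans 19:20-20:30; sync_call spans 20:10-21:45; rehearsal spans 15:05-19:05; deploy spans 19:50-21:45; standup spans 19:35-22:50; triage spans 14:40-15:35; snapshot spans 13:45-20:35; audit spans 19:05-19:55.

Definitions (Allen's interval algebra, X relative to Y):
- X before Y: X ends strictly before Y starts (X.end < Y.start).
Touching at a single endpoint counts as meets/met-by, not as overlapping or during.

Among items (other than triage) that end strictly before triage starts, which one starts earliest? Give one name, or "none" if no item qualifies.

build

Target triage = [14:40, 15:35].
audit [19:05, 19:55] → after → excluded.
build [06:15, 11:40] → before → candidate.
deploy [19:50, 21:45] → after → excluded.
ingest [19:20, 20:30] → after → excluded.
onboarding [20:50, 22:40] → after → excluded.
rehearsal [15:05, 19:05] → overlapped-by → excluded.
snapshot [13:45, 20:35] → contains → excluded.
standup [19:35, 22:50] → after → excluded.
sync_call [20:10, 21:45] → after → excluded.
Among candidates, earliest start is 06:15 → build.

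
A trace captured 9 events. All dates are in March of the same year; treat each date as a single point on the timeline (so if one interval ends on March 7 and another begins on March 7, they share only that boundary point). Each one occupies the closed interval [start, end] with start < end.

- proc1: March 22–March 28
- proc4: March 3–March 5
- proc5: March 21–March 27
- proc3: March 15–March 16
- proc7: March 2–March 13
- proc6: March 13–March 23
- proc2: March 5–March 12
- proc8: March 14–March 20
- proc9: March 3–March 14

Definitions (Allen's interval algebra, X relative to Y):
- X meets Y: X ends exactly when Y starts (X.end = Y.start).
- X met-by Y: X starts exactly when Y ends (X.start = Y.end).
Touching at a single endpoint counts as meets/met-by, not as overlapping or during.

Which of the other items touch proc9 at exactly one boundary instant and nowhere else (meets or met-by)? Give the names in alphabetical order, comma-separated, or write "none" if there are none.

proc8

Target proc9 = [March 3, March 14].
proc1 [March 22, March 28] → after → no.
proc2 [March 5, March 12] → during → no.
proc3 [March 15, March 16] → after → no.
proc4 [March 3, March 5] → starts → no.
proc5 [March 21, March 27] → after → no.
proc6 [March 13, March 23] → overlapped-by → no.
proc7 [March 2, March 13] → overlaps → no.
proc8 [March 14, March 20] → met-by → yes.
Result: proc8.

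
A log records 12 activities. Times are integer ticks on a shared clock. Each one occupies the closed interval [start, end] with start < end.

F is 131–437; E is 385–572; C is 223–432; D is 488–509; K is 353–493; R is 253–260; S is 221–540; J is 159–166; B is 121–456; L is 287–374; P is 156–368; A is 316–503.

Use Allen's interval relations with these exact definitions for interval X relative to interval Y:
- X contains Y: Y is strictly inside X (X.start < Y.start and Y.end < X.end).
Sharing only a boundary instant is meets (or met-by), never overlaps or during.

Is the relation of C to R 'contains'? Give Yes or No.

C = [223, 432], R = [253, 260].
Actual relation of C to R: contains.
Asked whether 'contains' holds → Yes.

Yes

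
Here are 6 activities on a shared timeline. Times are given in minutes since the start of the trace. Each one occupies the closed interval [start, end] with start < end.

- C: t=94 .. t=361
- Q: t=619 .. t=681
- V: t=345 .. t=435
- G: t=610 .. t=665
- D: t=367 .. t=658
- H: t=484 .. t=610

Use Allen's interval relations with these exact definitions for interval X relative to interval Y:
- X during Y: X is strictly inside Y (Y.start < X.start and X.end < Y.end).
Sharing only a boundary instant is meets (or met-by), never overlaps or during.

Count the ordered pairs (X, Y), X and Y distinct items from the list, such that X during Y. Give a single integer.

1

Checking all 30 ordered pairs for relation 'during'; matching pairs in alphabetical order:
(H, D): H during D ✓
Count: 1.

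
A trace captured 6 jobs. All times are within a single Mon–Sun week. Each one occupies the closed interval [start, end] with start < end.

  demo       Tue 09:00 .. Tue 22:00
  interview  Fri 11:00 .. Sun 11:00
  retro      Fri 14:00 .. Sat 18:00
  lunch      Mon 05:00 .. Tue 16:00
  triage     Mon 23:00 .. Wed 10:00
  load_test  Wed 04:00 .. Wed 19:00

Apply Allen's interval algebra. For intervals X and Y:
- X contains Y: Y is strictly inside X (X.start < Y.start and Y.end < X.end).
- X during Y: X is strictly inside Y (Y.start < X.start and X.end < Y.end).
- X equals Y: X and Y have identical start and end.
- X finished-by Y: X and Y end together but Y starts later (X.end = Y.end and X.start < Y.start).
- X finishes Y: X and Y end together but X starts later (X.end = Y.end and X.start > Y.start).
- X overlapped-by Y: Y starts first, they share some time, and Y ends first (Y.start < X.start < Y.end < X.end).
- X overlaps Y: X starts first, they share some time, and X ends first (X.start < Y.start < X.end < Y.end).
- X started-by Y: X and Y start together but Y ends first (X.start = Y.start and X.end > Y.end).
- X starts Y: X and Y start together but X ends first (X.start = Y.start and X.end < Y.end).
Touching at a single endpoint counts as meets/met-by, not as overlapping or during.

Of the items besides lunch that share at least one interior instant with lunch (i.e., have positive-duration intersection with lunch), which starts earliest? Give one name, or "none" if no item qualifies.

triage

Target lunch = [Mon 05:00, Tue 16:00].
demo [Tue 09:00, Tue 22:00] → overlapped-by → candidate.
interview [Fri 11:00, Sun 11:00] → after → excluded.
load_test [Wed 04:00, Wed 19:00] → after → excluded.
retro [Fri 14:00, Sat 18:00] → after → excluded.
triage [Mon 23:00, Wed 10:00] → overlapped-by → candidate.
Among candidates, earliest start is Mon 23:00 → triage.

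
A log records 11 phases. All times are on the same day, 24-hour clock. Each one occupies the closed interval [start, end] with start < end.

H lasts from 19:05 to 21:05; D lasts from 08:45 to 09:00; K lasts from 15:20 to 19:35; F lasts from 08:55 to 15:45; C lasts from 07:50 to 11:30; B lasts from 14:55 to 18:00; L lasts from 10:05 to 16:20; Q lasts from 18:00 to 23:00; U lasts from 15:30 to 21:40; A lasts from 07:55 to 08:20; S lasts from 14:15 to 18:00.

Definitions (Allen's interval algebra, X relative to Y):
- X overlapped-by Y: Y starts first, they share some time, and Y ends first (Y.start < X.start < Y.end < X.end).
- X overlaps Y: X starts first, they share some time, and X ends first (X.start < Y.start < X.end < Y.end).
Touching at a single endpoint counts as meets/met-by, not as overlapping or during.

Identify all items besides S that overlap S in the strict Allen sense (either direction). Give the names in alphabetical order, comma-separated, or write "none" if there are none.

F, K, L, U

Target S = [14:15, 18:00].
A [07:55, 08:20] → before → no.
B [14:55, 18:00] → finishes → no.
C [07:50, 11:30] → before → no.
D [08:45, 09:00] → before → no.
F [08:55, 15:45] → overlaps → yes.
H [19:05, 21:05] → after → no.
K [15:20, 19:35] → overlapped-by → yes.
L [10:05, 16:20] → overlaps → yes.
Q [18:00, 23:00] → met-by → no.
U [15:30, 21:40] → overlapped-by → yes.
Result: F, K, L, U.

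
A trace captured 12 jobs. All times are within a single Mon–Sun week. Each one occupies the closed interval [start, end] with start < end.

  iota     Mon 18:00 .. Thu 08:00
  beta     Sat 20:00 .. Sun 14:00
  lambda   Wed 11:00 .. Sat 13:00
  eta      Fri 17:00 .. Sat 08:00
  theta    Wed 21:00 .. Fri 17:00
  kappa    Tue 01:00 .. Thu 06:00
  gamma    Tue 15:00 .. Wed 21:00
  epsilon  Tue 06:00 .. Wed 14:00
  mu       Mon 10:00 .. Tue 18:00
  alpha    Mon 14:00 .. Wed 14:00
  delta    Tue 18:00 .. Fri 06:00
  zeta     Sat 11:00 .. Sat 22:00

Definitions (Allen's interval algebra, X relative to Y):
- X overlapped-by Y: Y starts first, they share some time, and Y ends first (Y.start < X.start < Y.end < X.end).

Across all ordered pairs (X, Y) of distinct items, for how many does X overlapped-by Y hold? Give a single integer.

Checking all 132 ordered pairs for relation 'overlapped-by'; matching pairs in alphabetical order:
(alpha, mu): alpha overlapped-by mu ✓
(beta, zeta): beta overlapped-by zeta ✓
(delta, alpha): delta overlapped-by alpha ✓
(delta, epsilon): delta overlapped-by epsilon ✓
(delta, gamma): delta overlapped-by gamma ✓
(delta, iota): delta overlapped-by iota ✓
(delta, kappa): delta overlapped-by kappa ✓
(epsilon, mu): epsilon overlapped-by mu ✓
(gamma, alpha): gamma overlapped-by alpha ✓
(gamma, epsilon): gamma overlapped-by epsilon ✓
(gamma, mu): gamma overlapped-by mu ✓
(iota, alpha): iota overlapped-by alpha ✓
(iota, mu): iota overlapped-by mu ✓
(kappa, alpha): kappa overlapped-by alpha ✓
(kappa, mu): kappa overlapped-by mu ✓
(lambda, alpha): lambda overlapped-by alpha ✓
(lambda, delta): lambda overlapped-by delta ✓
(lambda, epsilon): lambda overlapped-by epsilon ✓
(lambda, gamma): lambda overlapped-by gamma ✓
(lambda, iota): lambda overlapped-by iota ✓
(lambda, kappa): lambda overlapped-by kappa ✓
(theta, delta): theta overlapped-by delta ✓
(theta, iota): theta overlapped-by iota ✓
(theta, kappa): theta overlapped-by kappa ✓
... plus 1 further pairs not listed.
Count: 25.

25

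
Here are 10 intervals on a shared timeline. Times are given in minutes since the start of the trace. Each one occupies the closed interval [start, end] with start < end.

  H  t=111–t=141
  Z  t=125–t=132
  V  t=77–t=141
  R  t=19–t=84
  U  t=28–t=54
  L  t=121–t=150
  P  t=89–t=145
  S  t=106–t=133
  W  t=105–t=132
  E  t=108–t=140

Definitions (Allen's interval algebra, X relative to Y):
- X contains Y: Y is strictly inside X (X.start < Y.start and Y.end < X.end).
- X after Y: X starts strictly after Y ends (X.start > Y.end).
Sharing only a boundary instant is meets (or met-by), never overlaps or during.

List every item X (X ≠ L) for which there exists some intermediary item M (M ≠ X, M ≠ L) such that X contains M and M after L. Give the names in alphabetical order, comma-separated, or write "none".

Target L = [t=121, t=150].
Intermediaries M with M after L: none.
Union: none.

none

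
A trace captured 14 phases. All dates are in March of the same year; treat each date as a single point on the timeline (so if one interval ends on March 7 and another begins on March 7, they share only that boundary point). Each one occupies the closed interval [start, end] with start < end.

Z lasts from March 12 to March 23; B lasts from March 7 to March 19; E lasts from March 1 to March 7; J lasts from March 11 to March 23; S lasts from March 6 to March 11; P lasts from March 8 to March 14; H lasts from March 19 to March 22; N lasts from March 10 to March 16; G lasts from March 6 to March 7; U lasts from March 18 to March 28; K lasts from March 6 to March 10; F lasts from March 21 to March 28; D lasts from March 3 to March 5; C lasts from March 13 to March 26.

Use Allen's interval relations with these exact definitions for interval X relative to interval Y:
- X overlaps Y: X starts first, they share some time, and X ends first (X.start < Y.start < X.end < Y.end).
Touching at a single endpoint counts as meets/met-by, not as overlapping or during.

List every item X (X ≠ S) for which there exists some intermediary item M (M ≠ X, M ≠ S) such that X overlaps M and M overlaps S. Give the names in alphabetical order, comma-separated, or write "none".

none

Target S = [March 6, March 11].
Intermediaries M with M overlaps S: E.
Via E — items with X overlaps E: none.
Union: none.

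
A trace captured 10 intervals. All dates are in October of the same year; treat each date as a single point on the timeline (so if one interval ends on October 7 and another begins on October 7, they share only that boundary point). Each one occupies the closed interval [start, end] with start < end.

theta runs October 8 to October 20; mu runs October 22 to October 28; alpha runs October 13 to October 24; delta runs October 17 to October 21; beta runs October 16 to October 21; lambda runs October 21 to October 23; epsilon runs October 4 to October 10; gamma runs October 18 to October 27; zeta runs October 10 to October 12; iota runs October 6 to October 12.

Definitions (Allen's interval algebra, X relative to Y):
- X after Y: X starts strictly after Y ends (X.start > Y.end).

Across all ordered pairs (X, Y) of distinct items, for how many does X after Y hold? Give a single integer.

22

Checking all 90 ordered pairs for relation 'after'; matching pairs in alphabetical order:
(alpha, epsilon): alpha after epsilon ✓
(alpha, iota): alpha after iota ✓
(alpha, zeta): alpha after zeta ✓
(beta, epsilon): beta after epsilon ✓
(beta, iota): beta after iota ✓
(beta, zeta): beta after zeta ✓
(delta, epsilon): delta after epsilon ✓
(delta, iota): delta after iota ✓
(delta, zeta): delta after zeta ✓
(gamma, epsilon): gamma after epsilon ✓
(gamma, iota): gamma after iota ✓
(gamma, zeta): gamma after zeta ✓
(lambda, epsilon): lambda after epsilon ✓
(lambda, iota): lambda after iota ✓
(lambda, theta): lambda after theta ✓
(lambda, zeta): lambda after zeta ✓
(mu, beta): mu after beta ✓
(mu, delta): mu after delta ✓
(mu, epsilon): mu after epsilon ✓
(mu, iota): mu after iota ✓
(mu, theta): mu after theta ✓
(mu, zeta): mu after zeta ✓
Count: 22.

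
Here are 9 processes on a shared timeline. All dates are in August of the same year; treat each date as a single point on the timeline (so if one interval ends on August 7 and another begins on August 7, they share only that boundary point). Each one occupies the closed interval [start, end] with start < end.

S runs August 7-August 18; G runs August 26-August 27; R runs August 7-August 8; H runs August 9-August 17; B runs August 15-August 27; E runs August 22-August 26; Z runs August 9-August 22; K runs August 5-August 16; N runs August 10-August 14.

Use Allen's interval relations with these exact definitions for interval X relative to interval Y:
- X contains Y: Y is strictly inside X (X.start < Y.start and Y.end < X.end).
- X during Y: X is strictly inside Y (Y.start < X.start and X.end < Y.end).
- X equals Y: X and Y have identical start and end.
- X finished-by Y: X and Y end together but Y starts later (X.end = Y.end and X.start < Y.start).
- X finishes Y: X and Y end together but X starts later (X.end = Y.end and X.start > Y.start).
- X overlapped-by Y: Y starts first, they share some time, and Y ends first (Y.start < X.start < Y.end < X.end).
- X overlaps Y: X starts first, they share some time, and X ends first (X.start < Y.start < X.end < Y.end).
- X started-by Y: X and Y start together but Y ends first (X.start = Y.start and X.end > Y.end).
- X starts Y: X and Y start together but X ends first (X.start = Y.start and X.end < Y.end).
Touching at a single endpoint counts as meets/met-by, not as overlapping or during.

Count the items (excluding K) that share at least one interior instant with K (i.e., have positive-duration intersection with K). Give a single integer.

Target K = [August 5, August 16].
B [August 15, August 27] → overlapped-by → counts.
E [August 22, August 26] → after → no.
G [August 26, August 27] → after → no.
H [August 9, August 17] → overlapped-by → counts.
N [August 10, August 14] → during → counts.
R [August 7, August 8] → during → counts.
S [August 7, August 18] → overlapped-by → counts.
Z [August 9, August 22] → overlapped-by → counts.
Total: 6.

6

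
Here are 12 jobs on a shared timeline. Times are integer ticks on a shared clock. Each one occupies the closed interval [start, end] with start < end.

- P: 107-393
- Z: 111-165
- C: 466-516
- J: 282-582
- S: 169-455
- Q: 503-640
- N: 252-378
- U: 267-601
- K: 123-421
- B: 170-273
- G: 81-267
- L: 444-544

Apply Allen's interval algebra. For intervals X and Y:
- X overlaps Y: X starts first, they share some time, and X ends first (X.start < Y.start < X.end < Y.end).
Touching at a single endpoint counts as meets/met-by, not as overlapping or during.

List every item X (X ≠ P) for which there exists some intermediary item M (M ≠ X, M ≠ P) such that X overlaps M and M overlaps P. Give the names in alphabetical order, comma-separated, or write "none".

none

Target P = [107, 393].
Intermediaries M with M overlaps P: G.
Via G — items with X overlaps G: none.
Union: none.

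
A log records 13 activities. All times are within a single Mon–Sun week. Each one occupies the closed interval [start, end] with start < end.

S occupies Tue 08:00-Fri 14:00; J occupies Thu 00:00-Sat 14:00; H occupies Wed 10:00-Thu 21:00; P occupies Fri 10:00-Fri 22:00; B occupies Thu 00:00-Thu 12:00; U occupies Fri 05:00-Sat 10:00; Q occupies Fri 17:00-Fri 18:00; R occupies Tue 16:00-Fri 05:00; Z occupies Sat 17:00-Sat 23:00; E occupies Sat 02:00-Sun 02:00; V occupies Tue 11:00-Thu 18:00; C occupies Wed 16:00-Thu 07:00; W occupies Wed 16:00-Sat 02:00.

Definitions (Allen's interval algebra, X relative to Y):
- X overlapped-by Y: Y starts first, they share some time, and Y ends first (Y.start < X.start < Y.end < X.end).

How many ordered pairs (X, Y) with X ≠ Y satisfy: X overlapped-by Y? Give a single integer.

18

Checking all 156 ordered pairs for relation 'overlapped-by'; matching pairs in alphabetical order:
(B, C): B overlapped-by C ✓
(E, J): E overlapped-by J ✓
(E, U): E overlapped-by U ✓
(H, V): H overlapped-by V ✓
(J, C): J overlapped-by C ✓
(J, H): J overlapped-by H ✓
(J, R): J overlapped-by R ✓
(J, S): J overlapped-by S ✓
(J, V): J overlapped-by V ✓
(J, W): J overlapped-by W ✓
(P, S): P overlapped-by S ✓
(R, V): R overlapped-by V ✓
(U, S): U overlapped-by S ✓
(U, W): U overlapped-by W ✓
(W, H): W overlapped-by H ✓
(W, R): W overlapped-by R ✓
(W, S): W overlapped-by S ✓
(W, V): W overlapped-by V ✓
Count: 18.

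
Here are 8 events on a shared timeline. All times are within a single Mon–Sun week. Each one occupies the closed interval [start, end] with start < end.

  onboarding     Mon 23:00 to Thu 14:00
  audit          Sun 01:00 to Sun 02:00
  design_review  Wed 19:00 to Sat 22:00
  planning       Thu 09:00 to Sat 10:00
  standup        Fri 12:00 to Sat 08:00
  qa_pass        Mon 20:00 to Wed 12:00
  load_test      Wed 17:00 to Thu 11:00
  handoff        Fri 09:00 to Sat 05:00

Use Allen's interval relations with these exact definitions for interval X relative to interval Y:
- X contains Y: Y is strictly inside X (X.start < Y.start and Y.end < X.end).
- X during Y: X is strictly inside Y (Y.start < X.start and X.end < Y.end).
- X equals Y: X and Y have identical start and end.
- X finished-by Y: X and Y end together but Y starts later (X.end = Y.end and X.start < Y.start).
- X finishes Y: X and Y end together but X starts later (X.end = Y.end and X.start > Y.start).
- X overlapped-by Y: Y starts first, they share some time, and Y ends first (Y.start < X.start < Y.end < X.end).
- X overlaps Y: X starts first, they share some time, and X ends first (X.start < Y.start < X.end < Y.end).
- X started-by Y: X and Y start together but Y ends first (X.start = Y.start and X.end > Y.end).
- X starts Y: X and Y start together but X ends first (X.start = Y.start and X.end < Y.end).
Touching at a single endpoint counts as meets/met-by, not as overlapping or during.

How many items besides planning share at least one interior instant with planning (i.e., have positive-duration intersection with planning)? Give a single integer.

Target planning = [Thu 09:00, Sat 10:00].
audit [Sun 01:00, Sun 02:00] → after → no.
design_review [Wed 19:00, Sat 22:00] → contains → counts.
handoff [Fri 09:00, Sat 05:00] → during → counts.
load_test [Wed 17:00, Thu 11:00] → overlaps → counts.
onboarding [Mon 23:00, Thu 14:00] → overlaps → counts.
qa_pass [Mon 20:00, Wed 12:00] → before → no.
standup [Fri 12:00, Sat 08:00] → during → counts.
Total: 5.

5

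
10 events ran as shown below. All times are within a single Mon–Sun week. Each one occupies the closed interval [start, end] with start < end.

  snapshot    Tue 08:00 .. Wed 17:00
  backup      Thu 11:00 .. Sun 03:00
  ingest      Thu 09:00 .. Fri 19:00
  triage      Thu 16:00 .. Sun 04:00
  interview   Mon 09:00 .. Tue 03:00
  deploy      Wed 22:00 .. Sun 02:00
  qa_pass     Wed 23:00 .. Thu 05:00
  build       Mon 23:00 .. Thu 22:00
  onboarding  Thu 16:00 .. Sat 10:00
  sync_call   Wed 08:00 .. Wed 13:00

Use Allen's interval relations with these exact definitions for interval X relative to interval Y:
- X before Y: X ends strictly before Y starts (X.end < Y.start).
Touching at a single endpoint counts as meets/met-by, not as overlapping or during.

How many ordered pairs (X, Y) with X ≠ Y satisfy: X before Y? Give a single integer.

24

Checking all 90 ordered pairs for relation 'before'; matching pairs in alphabetical order:
(interview, backup): interview before backup ✓
(interview, deploy): interview before deploy ✓
(interview, ingest): interview before ingest ✓
(interview, onboarding): interview before onboarding ✓
(interview, qa_pass): interview before qa_pass ✓
(interview, snapshot): interview before snapshot ✓
(interview, sync_call): interview before sync_call ✓
(interview, triage): interview before triage ✓
(qa_pass, backup): qa_pass before backup ✓
(qa_pass, ingest): qa_pass before ingest ✓
(qa_pass, onboarding): qa_pass before onboarding ✓
(qa_pass, triage): qa_pass before triage ✓
(snapshot, backup): snapshot before backup ✓
(snapshot, deploy): snapshot before deploy ✓
(snapshot, ingest): snapshot before ingest ✓
(snapshot, onboarding): snapshot before onboarding ✓
(snapshot, qa_pass): snapshot before qa_pass ✓
(snapshot, triage): snapshot before triage ✓
(sync_call, backup): sync_call before backup ✓
(sync_call, deploy): sync_call before deploy ✓
(sync_call, ingest): sync_call before ingest ✓
(sync_call, onboarding): sync_call before onboarding ✓
(sync_call, qa_pass): sync_call before qa_pass ✓
(sync_call, triage): sync_call before triage ✓
Count: 24.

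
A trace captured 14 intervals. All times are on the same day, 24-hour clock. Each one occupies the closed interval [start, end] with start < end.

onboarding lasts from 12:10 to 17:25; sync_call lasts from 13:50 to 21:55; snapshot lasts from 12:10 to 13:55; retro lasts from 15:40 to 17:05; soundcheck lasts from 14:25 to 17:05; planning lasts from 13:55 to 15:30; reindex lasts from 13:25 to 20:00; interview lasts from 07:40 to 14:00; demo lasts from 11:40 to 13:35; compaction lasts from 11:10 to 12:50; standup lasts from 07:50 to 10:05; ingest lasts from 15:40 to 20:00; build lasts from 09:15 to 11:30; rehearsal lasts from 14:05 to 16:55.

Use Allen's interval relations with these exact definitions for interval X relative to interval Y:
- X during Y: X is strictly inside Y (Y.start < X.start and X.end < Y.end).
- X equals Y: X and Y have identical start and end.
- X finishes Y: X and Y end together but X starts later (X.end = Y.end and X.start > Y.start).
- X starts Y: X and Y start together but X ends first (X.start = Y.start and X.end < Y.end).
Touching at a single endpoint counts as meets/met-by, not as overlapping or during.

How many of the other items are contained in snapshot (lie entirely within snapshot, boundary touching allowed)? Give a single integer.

0

Target snapshot = [12:10, 13:55].
build [09:15, 11:30] → before → no.
compaction [11:10, 12:50] → overlaps → no.
demo [11:40, 13:35] → overlaps → no.
ingest [15:40, 20:00] → after → no.
interview [07:40, 14:00] → contains → no.
onboarding [12:10, 17:25] → started-by → no.
planning [13:55, 15:30] → met-by → no.
rehearsal [14:05, 16:55] → after → no.
reindex [13:25, 20:00] → overlapped-by → no.
retro [15:40, 17:05] → after → no.
soundcheck [14:25, 17:05] → after → no.
standup [07:50, 10:05] → before → no.
sync_call [13:50, 21:55] → overlapped-by → no.
Total: 0.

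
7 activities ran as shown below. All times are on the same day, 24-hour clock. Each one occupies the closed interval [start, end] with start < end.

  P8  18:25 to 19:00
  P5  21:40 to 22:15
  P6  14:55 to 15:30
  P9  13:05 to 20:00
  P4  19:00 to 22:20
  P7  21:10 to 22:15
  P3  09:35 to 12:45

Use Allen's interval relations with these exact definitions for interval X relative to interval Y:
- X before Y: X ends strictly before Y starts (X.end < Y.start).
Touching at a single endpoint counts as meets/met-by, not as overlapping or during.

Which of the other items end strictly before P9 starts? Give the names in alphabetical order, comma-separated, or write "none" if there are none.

Target P9 = [13:05, 20:00].
P3 [09:35, 12:45] → before → yes.
P4 [19:00, 22:20] → overlapped-by → no.
P5 [21:40, 22:15] → after → no.
P6 [14:55, 15:30] → during → no.
P7 [21:10, 22:15] → after → no.
P8 [18:25, 19:00] → during → no.
Result: P3.

P3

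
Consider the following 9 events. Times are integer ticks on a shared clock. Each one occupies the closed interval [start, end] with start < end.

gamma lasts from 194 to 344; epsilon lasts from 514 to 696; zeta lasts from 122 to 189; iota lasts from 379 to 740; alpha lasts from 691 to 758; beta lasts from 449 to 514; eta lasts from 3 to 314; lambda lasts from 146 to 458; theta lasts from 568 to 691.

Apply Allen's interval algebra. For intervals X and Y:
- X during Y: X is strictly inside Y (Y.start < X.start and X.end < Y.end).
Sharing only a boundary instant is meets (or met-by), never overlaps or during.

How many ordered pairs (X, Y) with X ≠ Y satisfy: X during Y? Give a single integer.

Checking all 72 ordered pairs for relation 'during'; matching pairs in alphabetical order:
(beta, iota): beta during iota ✓
(epsilon, iota): epsilon during iota ✓
(gamma, lambda): gamma during lambda ✓
(theta, epsilon): theta during epsilon ✓
(theta, iota): theta during iota ✓
(zeta, eta): zeta during eta ✓
Count: 6.

6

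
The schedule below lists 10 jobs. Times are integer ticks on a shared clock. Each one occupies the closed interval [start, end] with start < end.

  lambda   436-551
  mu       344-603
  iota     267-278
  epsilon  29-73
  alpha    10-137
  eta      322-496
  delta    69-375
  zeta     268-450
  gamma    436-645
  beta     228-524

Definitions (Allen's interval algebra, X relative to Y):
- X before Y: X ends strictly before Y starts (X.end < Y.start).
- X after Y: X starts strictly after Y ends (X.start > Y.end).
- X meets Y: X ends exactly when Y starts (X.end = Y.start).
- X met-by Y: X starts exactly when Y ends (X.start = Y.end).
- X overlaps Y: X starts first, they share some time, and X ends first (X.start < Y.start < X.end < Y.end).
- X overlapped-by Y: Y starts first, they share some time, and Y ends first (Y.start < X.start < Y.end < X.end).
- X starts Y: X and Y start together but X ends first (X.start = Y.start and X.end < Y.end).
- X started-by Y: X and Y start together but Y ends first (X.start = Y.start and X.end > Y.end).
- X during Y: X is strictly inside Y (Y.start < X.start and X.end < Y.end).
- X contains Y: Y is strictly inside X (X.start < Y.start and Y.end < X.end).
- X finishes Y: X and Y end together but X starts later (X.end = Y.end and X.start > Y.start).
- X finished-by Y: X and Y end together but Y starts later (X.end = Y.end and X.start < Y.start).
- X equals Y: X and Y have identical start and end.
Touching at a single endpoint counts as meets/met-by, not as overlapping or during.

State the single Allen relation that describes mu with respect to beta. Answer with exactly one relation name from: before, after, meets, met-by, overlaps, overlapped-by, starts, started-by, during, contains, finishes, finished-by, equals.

overlapped-by

mu = [344, 603]; beta = [228, 524].
Compare endpoints: mu.start > beta.start, mu.start < beta.end, mu.end > beta.start, mu.end > beta.end.
That pattern is 'overlapped-by'.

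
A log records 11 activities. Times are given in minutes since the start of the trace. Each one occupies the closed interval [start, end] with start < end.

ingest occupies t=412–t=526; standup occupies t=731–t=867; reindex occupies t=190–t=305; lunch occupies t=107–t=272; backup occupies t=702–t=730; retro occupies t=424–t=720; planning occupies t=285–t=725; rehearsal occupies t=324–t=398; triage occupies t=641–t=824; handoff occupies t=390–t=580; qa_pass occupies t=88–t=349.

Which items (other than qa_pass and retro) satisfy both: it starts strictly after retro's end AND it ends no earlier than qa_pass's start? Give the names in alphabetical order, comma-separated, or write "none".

standup

Conditions: its start is strictly after retro's end (X.start > t=720) AND its end is no earlier than qa_pass's start (X.end >= t=88).
backup: start t=702 > t=720? ✗; end t=730 >= t=88? ✓ → no.
handoff: start t=390 > t=720? ✗; end t=580 >= t=88? ✓ → no.
ingest: start t=412 > t=720? ✗; end t=526 >= t=88? ✓ → no.
lunch: start t=107 > t=720? ✗; end t=272 >= t=88? ✓ → no.
planning: start t=285 > t=720? ✗; end t=725 >= t=88? ✓ → no.
rehearsal: start t=324 > t=720? ✗; end t=398 >= t=88? ✓ → no.
reindex: start t=190 > t=720? ✗; end t=305 >= t=88? ✓ → no.
standup: start t=731 > t=720? ✓; end t=867 >= t=88? ✓ → yes.
triage: start t=641 > t=720? ✗; end t=824 >= t=88? ✓ → no.
Result: standup.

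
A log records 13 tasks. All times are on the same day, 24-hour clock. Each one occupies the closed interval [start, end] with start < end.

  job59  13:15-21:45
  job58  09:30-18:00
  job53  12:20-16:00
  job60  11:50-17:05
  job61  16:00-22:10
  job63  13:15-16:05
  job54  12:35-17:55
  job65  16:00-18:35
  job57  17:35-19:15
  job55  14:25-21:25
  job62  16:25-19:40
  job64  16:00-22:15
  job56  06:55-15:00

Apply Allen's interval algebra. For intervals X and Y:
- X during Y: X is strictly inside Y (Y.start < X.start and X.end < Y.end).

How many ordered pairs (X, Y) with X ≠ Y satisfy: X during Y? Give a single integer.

19

Checking all 156 ordered pairs for relation 'during'; matching pairs in alphabetical order:
(job53, job58): job53 during job58 ✓
(job53, job60): job53 during job60 ✓
(job54, job58): job54 during job58 ✓
(job55, job59): job55 during job59 ✓
(job57, job55): job57 during job55 ✓
(job57, job59): job57 during job59 ✓
(job57, job61): job57 during job61 ✓
(job57, job62): job57 during job62 ✓
(job57, job64): job57 during job64 ✓
(job60, job58): job60 during job58 ✓
(job62, job55): job62 during job55 ✓
(job62, job59): job62 during job59 ✓
(job62, job61): job62 during job61 ✓
(job62, job64): job62 during job64 ✓
(job63, job54): job63 during job54 ✓
(job63, job58): job63 during job58 ✓
(job63, job60): job63 during job60 ✓
(job65, job55): job65 during job55 ✓
(job65, job59): job65 during job59 ✓
Count: 19.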